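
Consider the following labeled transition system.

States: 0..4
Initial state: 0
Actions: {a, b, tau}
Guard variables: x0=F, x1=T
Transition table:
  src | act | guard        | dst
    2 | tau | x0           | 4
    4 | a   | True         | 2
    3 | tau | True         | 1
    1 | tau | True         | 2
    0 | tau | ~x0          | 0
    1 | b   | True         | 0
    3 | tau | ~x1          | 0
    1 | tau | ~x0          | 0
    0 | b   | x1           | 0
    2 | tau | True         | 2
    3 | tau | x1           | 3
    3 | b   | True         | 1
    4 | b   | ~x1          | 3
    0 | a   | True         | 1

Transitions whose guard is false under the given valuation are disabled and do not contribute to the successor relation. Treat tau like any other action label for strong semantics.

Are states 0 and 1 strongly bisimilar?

Compute ~ classes (split until stable):
  round 0: {{0,1,2,3,4}}
  round 1: {{0},{1,3},{2},{4}}
  round 2: {{0},{1},{2},{3},{4}}
stable after 3 split(s): 5 block(s)
[0]={0}  [1]={1}

Answer: NOT BISIMILAR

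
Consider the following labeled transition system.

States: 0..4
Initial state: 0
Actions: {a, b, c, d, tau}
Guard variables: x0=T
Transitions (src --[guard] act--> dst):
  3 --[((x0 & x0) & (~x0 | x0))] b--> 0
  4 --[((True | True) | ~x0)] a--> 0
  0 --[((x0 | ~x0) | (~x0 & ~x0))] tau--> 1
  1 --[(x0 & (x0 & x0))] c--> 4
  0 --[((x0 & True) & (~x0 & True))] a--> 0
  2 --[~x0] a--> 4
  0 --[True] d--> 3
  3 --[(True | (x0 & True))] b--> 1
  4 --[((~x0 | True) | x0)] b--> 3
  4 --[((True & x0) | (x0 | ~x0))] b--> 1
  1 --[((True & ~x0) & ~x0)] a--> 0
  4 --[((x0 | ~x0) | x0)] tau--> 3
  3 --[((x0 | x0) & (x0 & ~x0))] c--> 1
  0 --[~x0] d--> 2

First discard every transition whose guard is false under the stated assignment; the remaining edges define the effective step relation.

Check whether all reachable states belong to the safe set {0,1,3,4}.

Inv-set: {0,1,3,4}
R = {0,1,3,4}
  0: ok
  1: ok
  3: ok
  4: ok

Answer: INVARIANT HOLDS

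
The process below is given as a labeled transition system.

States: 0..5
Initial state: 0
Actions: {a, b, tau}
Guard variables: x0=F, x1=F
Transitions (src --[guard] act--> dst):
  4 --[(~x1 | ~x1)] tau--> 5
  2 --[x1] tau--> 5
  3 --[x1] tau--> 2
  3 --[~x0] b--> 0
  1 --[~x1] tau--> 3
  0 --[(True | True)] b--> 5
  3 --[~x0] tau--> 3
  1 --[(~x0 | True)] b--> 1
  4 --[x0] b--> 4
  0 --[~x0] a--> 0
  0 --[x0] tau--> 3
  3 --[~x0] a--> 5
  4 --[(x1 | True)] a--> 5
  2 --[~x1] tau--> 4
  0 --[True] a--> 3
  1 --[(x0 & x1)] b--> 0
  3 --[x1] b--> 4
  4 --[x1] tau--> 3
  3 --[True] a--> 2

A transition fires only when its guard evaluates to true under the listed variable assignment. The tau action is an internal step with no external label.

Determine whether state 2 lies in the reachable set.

Answer: REACHABLE

Working:
12 transition(s) survive guard evaluation.
depth 0: {0}
depth 1: {3,5}  cumulative {0,3,5}
depth 2: {2}  cumulative {0,2,3,5}
depth 3: {4}  cumulative {0,2,3,4,5}
Reachable = {0,2,3,4,5}
witness 2: a·a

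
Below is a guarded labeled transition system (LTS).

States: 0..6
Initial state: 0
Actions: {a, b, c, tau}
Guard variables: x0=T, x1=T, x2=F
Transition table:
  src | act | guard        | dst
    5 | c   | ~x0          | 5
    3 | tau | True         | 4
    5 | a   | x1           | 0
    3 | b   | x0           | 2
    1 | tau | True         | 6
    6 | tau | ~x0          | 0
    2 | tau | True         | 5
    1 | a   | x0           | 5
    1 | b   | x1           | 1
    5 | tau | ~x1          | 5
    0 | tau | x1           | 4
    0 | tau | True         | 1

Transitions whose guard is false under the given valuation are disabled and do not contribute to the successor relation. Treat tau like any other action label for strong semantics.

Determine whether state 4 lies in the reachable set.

9 transition(s) survive guard evaluation.
depth 0: {0}
depth 1: {1,4}  now seen {0,1,4}
depth 2: {5,6}  now seen {0,1,4,5,6}
Reachable = {0,1,4,5,6}
trace reaching 4: tau

Answer: REACHABLE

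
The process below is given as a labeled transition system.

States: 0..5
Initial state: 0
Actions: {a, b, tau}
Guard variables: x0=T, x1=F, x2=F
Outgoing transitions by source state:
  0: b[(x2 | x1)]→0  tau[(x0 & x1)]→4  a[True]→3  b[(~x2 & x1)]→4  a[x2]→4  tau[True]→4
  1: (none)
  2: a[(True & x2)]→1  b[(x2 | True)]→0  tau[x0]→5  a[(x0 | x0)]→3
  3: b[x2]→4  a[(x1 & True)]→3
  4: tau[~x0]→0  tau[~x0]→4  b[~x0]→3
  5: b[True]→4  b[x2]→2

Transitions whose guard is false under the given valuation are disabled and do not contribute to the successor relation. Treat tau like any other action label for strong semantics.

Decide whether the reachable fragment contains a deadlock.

Answer: DEADLOCK at state 3

Trace:
Reachable = {0,3,4}
  0: a→3  tau→4  [2 exit(s)]
  3: ∅  [no exit]
  4: ∅  [no exit]
Path to 3: a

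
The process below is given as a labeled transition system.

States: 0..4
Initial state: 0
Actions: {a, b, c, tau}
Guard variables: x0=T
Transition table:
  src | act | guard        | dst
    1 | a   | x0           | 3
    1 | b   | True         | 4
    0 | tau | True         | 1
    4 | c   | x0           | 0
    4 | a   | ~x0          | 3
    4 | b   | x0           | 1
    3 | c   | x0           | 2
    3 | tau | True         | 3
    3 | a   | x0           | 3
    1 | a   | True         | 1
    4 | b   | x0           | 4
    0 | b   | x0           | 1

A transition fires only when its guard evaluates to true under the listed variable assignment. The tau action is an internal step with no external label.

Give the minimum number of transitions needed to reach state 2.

BFS to 2:
  Layer 0: {0}
  Layer 1: {1}
  Layer 2: {3,4}
  Layer 3: {2}
depth(2)=3, e.g. b·a·c

Answer: 3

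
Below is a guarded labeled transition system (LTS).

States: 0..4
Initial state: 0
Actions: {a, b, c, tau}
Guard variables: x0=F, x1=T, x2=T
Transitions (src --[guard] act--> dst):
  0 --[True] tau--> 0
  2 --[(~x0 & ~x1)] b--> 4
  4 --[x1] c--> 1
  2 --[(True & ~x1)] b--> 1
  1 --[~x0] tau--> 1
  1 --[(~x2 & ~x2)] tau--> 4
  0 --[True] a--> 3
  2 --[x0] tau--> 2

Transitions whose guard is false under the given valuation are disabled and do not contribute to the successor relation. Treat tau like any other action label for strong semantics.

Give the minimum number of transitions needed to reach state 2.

Layered search for 2:
  Layer 0: {0}
  Layer 1: {3}
2 never appears.

Answer: UNREACHABLE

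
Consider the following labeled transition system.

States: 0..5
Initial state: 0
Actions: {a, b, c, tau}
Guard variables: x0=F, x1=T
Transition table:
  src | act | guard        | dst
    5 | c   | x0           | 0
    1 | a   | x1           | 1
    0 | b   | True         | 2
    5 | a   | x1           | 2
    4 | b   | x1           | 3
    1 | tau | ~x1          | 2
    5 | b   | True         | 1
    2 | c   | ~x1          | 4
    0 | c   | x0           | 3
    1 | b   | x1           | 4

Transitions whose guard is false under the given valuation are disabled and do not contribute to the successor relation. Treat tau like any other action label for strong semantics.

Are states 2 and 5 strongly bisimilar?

Answer: NOT BISIMILAR

Trace:
Refine partition for ~:
  P[0] = {{0,1,2,3,4,5}}
  P[1] = {{0,4},{1,5},{2,3}}
  P[2] = {{0,4},{1},{2,3},{5}}
4 equivalence class(es) (converged in 3)
[2]={2,3}  [5]={5}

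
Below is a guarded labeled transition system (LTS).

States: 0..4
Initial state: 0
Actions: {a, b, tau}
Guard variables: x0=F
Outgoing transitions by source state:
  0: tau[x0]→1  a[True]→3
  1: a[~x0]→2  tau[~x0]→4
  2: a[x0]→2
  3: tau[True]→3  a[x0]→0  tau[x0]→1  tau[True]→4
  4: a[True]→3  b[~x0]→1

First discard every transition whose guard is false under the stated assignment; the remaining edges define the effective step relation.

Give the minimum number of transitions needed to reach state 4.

Breadth-first toward 4:
  Layer 0: {0}
  Layer 1: {3}
  Layer 2: {4}
first hit 4 at d=2 via a·tau

Answer: 2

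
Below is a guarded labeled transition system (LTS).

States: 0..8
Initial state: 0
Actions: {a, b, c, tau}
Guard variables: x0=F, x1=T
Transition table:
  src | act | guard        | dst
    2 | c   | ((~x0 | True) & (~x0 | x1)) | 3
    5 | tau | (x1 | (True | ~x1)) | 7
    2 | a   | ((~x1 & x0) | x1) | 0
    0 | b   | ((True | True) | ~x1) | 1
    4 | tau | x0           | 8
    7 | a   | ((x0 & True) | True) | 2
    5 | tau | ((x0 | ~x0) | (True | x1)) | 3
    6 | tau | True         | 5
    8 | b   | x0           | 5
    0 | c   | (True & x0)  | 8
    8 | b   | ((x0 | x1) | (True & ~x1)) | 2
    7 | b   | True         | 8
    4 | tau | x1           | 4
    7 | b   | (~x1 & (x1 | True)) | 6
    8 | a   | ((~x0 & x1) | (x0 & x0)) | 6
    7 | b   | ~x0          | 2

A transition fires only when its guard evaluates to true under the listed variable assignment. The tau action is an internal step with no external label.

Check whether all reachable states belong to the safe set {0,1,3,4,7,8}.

Answer: INVARIANT HOLDS

Working:
Safe = {0,1,3,4,7,8}
R = {0,1}
  0: safe
  1: safe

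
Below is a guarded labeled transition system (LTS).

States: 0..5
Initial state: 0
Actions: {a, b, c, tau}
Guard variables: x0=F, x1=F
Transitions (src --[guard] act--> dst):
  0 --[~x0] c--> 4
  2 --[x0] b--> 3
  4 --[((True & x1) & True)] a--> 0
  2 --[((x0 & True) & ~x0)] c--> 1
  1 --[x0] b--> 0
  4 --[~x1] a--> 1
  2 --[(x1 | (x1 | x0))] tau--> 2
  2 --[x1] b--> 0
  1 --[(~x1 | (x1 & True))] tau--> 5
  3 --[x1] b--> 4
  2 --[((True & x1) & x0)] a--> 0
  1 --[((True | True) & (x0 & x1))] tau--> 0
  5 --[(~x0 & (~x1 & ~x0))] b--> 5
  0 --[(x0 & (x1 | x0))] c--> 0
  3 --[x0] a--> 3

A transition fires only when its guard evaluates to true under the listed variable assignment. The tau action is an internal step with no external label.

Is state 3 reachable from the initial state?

Answer: UNREACHABLE

Working:
Guard filter leaves 4 enabled edge(s).
Layer 0: {0}
Layer 1: {4}  cumulative {0,4}
Layer 2: {1}  cumulative {0,1,4}
Layer 3: {5}  cumulative {0,1,4,5}
Reachable = {0,1,4,5}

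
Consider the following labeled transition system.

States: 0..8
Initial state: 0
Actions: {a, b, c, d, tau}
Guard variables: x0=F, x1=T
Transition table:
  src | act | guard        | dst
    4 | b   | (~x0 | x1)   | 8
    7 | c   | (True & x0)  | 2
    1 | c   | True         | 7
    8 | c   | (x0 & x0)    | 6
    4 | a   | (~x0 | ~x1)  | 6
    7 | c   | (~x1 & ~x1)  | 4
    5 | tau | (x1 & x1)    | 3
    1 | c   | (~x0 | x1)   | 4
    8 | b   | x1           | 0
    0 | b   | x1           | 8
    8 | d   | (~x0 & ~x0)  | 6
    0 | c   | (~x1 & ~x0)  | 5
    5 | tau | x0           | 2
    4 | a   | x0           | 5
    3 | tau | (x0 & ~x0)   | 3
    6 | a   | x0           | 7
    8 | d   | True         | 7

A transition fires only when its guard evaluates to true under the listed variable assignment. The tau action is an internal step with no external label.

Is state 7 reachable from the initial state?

Guard filter leaves 9 enabled edge(s).
depth 0: {0}
depth 1: {8}  now seen {0,8}
depth 2: {6,7}  now seen {0,6,7,8}
Reachable = {0,6,7,8}
trace reaching 7: b·d

Answer: REACHABLE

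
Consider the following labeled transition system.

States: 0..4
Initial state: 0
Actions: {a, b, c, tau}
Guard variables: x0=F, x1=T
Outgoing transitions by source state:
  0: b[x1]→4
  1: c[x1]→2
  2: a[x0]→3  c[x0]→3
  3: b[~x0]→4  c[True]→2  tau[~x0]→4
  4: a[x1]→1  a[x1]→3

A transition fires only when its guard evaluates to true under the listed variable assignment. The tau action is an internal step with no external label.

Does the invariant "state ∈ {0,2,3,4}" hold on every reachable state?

Answer: INVARIANT VIOLATED at state 1

Working:
Safe = {0,2,3,4}
Reach set: {0,1,2,3,4}
  0: ✓
  1: outside
  2: ✓
  3: ✓
  4: ✓
reach 1 via b·a — violates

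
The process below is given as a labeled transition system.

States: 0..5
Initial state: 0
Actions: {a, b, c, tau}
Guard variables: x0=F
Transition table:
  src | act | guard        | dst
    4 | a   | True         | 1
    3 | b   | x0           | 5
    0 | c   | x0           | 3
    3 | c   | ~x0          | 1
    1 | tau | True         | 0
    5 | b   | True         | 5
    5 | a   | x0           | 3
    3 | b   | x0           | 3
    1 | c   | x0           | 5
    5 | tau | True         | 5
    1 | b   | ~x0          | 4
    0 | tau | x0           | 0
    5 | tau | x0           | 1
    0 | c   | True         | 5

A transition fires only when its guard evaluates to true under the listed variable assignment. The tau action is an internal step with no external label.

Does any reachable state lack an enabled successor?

Answer: DEADLOCK-FREE

Analysis:
R = {0,5}
  0: c→5  [deg 1]
  5: b→5  tau→5  [deg 2]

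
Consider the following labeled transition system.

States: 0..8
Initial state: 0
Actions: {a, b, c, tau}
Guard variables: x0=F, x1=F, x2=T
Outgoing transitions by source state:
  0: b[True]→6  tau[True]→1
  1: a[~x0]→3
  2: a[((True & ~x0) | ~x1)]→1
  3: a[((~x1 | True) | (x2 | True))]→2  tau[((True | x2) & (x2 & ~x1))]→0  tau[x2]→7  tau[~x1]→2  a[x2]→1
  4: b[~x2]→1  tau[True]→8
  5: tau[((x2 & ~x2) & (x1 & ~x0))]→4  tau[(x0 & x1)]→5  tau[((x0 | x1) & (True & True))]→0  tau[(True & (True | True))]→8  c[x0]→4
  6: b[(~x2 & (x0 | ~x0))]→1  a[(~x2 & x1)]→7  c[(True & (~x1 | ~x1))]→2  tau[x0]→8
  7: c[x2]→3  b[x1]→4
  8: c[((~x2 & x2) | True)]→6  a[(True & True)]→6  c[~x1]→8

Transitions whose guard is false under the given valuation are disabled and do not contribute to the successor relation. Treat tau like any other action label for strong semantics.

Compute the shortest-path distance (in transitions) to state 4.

Layered search for 4:
  Layer 0: {0}
  Layer 1: {1,6}
  Layer 2: {2,3}
  Layer 3: {7}
4 never appears.

Answer: UNREACHABLE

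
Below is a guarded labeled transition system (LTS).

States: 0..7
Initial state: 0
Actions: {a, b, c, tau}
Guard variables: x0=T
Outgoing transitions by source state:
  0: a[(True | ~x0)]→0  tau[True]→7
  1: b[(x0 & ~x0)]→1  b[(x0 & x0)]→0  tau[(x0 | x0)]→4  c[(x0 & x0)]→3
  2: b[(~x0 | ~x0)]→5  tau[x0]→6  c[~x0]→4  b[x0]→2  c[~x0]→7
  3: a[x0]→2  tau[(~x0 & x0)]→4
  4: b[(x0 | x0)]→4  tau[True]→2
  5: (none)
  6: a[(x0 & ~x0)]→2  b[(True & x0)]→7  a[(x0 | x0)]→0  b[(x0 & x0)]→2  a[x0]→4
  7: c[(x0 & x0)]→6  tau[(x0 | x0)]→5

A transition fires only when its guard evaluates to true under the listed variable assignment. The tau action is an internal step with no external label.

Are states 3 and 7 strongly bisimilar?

Bisimulation quotient by refinement:
  round 0: {{0,1,2,3,4,5,6,7}}
  round 1: {{0},{1},{2,4},{3},{5},{6},{7}}
  round 2: {{0},{1},{2},{3},{4},{5},{6},{7}}
Fixed point at round 3; 8 class(es).
[3]={3}  [7]={7}

Answer: NOT BISIMILAR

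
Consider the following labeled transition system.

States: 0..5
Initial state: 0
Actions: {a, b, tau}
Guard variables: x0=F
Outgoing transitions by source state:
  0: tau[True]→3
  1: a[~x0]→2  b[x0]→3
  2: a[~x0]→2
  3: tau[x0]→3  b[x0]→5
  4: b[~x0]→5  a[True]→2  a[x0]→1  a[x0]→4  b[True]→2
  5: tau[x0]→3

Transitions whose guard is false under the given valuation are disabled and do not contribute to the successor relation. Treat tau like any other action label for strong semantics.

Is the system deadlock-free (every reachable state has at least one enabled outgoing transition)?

R = {0,3}
  0: tau→3  [1 exit(s)]
  3: ∅  [STUCK]
trace reaching 3: tau

Answer: DEADLOCK at state 3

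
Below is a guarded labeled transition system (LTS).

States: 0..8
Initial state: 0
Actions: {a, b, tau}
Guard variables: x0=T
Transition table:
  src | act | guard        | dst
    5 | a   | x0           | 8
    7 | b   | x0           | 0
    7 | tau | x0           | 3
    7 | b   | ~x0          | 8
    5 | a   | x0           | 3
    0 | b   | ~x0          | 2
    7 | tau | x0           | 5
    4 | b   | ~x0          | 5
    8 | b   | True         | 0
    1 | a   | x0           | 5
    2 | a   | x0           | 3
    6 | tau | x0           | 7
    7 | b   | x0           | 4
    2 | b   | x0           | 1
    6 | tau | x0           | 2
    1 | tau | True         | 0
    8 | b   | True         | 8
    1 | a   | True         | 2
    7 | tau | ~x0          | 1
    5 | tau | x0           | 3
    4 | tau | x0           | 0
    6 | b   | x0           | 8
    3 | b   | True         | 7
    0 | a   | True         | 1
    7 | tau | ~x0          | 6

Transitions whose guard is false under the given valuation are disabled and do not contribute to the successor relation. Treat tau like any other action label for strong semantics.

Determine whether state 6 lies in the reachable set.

Answer: UNREACHABLE

Working:
After dropping false guards: 20 live edges.
L0 = {0}
L1 = {1}  cumulative {0,1}
L2 = {2,5}  cumulative {0,1,2,5}
L3 = {3,8}  cumulative {0,1,2,3,5,8}
L4 = {7}  cumulative {0,1,2,3,5,7,8}
L5 = {4}  cumulative {0,1,2,3,4,5,7,8}
Reach set: {0,1,2,3,4,5,7,8}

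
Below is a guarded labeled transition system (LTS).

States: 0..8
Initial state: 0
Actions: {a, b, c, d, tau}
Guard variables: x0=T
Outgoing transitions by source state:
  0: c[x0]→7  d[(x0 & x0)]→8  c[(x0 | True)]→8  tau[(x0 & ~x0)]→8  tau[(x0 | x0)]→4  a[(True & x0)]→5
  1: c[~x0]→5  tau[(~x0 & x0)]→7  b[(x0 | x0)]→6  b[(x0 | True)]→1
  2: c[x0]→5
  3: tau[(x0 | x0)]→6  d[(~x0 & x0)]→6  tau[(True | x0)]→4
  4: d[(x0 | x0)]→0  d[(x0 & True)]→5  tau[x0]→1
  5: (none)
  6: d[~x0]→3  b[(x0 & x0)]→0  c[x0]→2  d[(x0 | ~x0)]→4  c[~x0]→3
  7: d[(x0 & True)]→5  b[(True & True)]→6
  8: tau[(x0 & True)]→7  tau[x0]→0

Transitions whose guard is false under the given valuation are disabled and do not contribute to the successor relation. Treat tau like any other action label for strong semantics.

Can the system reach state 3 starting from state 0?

Answer: UNREACHABLE

Analysis:
Guard filter leaves 20 enabled edge(s).
L0 = {0}
L1 = {4,5,7,8}  total {0,4,5,7,8}
L2 = {1,6}  total {0,1,4,5,6,7,8}
L3 = {2}  total {0,1,2,4,5,6,7,8}
Reach set: {0,1,2,4,5,6,7,8}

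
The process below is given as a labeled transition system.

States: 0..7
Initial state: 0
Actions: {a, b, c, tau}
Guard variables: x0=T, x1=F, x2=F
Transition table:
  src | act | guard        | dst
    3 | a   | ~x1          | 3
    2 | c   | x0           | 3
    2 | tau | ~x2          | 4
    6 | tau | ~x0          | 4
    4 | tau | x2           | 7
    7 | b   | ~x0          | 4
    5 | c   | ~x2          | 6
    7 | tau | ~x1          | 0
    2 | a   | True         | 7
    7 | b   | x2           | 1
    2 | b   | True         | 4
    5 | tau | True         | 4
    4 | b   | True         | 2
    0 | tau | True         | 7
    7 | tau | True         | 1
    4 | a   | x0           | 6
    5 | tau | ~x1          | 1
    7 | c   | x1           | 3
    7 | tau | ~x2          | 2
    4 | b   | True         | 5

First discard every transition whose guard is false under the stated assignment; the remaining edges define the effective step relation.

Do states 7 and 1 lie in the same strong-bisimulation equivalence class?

Bisimulation quotient by refinement:
  P[0] = {{0,1,2,3,4,5,6,7}}
  P[1] = {{0,7},{1,6},{2},{3},{4},{5}}
  P[2] = {{0},{1,6},{2},{3},{4},{5},{7}}
stable after 3 split(s): 7 block(s)
class of 7: {7}; class of 1: {1,6}

Answer: NOT BISIMILAR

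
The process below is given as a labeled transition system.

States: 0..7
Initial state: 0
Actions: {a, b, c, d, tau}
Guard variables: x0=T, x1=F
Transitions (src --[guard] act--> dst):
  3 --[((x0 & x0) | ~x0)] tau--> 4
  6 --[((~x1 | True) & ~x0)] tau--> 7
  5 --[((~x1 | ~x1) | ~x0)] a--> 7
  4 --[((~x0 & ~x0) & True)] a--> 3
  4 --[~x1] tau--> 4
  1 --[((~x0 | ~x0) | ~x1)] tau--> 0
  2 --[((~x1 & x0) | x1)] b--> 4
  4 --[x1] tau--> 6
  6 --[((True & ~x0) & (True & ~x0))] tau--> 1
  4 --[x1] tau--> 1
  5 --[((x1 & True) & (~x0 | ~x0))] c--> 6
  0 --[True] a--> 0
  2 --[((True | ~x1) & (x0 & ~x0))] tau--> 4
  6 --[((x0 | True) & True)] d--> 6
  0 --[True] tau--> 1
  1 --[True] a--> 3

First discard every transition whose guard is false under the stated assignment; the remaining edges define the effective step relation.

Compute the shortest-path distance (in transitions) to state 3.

Breadth-first toward 3:
  L0 = {0}
  L1 = {1}
  L2 = {3}
depth(3)=2, e.g. tau·a

Answer: 2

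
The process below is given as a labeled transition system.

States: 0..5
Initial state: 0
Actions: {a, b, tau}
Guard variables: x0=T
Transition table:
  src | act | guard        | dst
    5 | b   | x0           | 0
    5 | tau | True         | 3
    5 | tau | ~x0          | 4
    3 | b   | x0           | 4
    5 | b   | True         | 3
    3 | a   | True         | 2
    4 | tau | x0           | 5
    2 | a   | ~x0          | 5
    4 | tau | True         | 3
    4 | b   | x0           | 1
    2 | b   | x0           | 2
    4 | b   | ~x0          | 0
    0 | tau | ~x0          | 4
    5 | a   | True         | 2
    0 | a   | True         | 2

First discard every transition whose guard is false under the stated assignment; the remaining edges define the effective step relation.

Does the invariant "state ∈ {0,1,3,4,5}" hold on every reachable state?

Answer: INVARIANT VIOLATED at state 2

Trace:
Allowed set {0,1,3,4,5}
Reachable = {0,2}
  0: safe
  2: VIOLATES
witness against invariant: a → 2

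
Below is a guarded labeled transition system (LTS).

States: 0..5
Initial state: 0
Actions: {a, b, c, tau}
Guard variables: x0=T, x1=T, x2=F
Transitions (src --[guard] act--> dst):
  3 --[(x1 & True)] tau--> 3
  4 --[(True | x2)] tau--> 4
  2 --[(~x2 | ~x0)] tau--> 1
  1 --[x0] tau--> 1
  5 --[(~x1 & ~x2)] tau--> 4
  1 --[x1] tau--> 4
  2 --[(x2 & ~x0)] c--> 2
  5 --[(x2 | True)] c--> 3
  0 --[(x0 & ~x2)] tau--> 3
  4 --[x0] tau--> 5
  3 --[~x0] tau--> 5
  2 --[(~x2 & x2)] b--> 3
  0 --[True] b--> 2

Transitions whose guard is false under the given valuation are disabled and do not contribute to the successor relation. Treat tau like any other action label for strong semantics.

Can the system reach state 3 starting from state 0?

After dropping false guards: 9 live edges.
Layer 0: {0}
Layer 1: {2,3}  total {0,2,3}
Layer 2: {1}  total {0,1,2,3}
Layer 3: {4}  total {0,1,2,3,4}
Layer 4: {5}  total {0,1,2,3,4,5}
R = {0,1,2,3,4,5}
trace reaching 3: tau

Answer: REACHABLE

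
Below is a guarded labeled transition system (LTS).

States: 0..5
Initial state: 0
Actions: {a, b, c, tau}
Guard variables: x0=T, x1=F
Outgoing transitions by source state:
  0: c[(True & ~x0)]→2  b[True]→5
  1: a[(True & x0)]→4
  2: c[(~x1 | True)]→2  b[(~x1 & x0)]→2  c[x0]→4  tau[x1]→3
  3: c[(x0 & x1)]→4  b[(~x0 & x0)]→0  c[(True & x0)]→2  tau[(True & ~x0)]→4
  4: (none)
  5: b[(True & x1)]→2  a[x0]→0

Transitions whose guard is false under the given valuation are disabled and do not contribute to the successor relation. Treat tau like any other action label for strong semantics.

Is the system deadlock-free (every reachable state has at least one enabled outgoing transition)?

Reachable = {0,5}
  0: b→5  [1 exit(s)]
  5: a→0  [1 exit(s)]

Answer: DEADLOCK-FREE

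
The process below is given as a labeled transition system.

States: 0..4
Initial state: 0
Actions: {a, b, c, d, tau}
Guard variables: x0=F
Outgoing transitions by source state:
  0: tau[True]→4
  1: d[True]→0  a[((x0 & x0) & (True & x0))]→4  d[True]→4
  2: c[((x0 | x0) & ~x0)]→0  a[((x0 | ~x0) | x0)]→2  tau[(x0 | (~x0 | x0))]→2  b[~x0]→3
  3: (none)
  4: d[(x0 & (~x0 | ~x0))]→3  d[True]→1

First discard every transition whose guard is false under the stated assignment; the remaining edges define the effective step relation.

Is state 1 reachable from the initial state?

7 transition(s) survive guard evaluation.
L0 = {0}
L1 = {4}  now seen {0,4}
L2 = {1}  now seen {0,1,4}
Reach set: {0,1,4}
Path to 1: tau·d

Answer: REACHABLE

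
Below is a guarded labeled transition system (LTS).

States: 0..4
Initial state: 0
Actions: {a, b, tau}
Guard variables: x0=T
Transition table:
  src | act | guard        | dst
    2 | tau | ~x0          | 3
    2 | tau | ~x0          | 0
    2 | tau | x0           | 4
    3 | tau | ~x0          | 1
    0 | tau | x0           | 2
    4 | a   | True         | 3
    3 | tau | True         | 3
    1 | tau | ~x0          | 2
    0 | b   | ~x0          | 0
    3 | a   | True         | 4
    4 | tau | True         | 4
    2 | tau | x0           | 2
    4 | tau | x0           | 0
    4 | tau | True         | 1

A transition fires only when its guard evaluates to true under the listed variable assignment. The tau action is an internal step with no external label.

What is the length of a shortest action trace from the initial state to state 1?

Answer: 3

Trace:
Breadth-first toward 1:
  depth 0: {0}
  depth 1: {2}
  depth 2: {4}
  depth 3: {1,3}
1 enters at depth 3; path tau·tau·tau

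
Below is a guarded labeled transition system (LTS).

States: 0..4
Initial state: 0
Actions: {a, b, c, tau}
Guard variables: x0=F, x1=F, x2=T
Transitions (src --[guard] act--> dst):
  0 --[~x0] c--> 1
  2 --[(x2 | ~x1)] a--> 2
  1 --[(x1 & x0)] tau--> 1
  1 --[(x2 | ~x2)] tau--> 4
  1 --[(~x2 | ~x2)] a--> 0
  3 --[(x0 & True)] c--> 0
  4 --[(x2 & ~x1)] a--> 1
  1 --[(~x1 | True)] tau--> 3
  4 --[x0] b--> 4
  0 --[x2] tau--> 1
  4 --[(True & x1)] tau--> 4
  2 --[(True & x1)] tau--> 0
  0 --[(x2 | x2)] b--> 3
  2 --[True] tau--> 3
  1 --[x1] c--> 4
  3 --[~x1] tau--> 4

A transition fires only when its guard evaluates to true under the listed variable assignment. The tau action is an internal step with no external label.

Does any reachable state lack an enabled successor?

Answer: DEADLOCK-FREE

Working:
Reachable = {0,1,3,4}
  0: b→3  c→1  tau→1  [3 exit(s)]
  1: tau→3  tau→4  [2 exit(s)]
  3: tau→4  [1 exit(s)]
  4: a→1  [1 exit(s)]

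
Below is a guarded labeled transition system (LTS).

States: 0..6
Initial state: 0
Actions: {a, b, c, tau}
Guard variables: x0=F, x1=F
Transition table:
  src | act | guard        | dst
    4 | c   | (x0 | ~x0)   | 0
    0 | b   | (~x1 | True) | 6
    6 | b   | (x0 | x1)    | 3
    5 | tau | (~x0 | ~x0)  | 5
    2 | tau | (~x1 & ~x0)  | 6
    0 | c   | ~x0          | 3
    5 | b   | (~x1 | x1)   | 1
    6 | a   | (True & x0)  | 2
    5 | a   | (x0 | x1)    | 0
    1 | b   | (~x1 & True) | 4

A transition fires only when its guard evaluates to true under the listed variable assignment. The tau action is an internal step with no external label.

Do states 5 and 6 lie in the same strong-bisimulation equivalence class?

Answer: NOT BISIMILAR

Trace:
Bisimulation quotient by refinement:
  π0 = {{0,1,2,3,4,5,6}}
  π1 = {{0},{1},{2},{3,6},{4},{5}}
stable after 2 split(s): 6 block(s)
class of 5: {5}; class of 6: {3,6}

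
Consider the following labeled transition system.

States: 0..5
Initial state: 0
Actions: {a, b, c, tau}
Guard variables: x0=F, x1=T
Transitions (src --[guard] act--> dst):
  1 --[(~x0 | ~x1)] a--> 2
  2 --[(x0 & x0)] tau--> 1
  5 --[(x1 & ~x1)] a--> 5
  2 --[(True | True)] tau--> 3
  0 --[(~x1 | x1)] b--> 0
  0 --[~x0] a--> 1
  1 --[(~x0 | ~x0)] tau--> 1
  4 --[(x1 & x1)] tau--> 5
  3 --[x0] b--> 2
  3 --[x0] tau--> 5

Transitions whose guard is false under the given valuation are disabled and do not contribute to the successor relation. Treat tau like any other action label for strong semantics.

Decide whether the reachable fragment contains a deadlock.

Answer: DEADLOCK at state 3

Working:
Reach set: {0,1,2,3}
  0: a→1  b→0  [deg 2]
  1: a→2  tau→1  [deg 2]
  2: tau→3  [deg 1]
  3: ∅  [no exit]
witness 3: a·a·tau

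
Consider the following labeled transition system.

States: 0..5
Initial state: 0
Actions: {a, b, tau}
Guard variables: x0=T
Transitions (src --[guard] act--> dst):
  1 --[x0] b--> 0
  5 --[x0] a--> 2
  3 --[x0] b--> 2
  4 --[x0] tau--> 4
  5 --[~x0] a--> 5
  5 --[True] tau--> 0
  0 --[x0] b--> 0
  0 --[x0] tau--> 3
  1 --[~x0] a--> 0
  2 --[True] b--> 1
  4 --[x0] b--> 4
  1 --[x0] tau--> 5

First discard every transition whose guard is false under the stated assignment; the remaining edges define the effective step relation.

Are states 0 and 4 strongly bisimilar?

Refine partition for ~:
  π0 = {{0,1,2,3,4,5}}
  π1 = {{0,1,4},{2,3},{5}}
  π2 = {{0},{1},{2},{3},{4},{5}}
6 equivalence class(es) (converged in 3)
[0]={0}  [4]={4}

Answer: NOT BISIMILAR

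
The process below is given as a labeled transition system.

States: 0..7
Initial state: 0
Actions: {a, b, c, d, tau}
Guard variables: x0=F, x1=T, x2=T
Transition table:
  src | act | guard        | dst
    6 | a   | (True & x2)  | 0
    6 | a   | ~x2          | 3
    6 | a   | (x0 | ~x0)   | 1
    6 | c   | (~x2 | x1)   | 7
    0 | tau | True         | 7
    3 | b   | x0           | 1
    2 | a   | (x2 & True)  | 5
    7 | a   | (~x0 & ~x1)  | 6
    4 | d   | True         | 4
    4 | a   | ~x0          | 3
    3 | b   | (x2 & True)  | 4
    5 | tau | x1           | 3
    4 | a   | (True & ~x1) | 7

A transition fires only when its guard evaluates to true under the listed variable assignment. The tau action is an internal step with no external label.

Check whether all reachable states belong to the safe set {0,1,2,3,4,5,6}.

Inv-set: {0,1,2,3,4,5,6}
Reach set: {0,7}
  0: safe
  7: outside
reach 7 via tau — violates

Answer: INVARIANT VIOLATED at state 7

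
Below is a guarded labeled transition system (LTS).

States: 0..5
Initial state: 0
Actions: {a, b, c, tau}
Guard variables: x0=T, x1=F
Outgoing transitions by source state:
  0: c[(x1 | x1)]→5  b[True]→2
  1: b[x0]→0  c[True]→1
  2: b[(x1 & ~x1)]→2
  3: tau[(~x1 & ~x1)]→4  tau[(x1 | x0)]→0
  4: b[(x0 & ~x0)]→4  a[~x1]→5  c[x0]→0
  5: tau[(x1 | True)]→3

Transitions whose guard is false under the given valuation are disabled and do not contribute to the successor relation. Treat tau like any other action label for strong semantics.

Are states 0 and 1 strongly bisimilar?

Refine partition for ~:
  π0 = {{0,1,2,3,4,5}}
  π1 = {{0},{1},{2},{3,5},{4}}
  π2 = {{0},{1},{2},{3},{4},{5}}
stable after 3 split(s): 6 block(s)
[0]={0}  [1]={1}

Answer: NOT BISIMILAR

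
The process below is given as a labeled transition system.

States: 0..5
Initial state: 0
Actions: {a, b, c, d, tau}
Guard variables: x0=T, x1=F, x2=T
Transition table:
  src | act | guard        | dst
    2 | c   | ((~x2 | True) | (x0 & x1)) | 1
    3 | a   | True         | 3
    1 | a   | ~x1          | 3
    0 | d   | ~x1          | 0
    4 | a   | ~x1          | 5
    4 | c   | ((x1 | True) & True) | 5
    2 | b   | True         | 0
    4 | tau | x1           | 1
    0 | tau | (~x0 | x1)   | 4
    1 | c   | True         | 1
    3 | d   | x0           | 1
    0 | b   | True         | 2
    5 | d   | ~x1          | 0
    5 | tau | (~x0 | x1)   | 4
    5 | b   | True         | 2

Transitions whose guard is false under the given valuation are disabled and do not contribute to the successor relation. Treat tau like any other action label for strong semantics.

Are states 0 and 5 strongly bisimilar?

Answer: BISIMILAR

Analysis:
Refine partition for ~:
  π0 = {{0,1,2,3,4,5}}
  π1 = {{0,5},{1,4},{2},{3}}
  π2 = {{0,5},{1},{2},{3},{4}}
stable after 3 split(s): 5 block(s)
0∈{0,5}, 5∈{0,5}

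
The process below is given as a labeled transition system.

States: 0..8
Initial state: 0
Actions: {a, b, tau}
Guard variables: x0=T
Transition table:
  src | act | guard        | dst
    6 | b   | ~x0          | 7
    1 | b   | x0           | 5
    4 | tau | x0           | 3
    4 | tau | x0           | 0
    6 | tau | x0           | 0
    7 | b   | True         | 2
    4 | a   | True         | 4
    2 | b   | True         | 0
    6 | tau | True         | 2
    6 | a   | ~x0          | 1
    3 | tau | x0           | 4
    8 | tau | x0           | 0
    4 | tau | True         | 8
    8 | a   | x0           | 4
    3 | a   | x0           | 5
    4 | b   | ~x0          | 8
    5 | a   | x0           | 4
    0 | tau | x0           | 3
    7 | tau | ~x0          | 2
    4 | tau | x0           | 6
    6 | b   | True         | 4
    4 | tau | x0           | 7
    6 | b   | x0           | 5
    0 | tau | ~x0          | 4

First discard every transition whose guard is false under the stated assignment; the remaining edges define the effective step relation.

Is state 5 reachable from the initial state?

Answer: REACHABLE

Working:
After dropping false guards: 19 live edges.
depth 0: {0}
depth 1: {3}  total {0,3}
depth 2: {4,5}  total {0,3,4,5}
depth 3: {6,7,8}  total {0,3,4,5,6,7,8}
depth 4: {2}  total {0,2,3,4,5,6,7,8}
Reachable = {0,2,3,4,5,6,7,8}
witness 5: tau·a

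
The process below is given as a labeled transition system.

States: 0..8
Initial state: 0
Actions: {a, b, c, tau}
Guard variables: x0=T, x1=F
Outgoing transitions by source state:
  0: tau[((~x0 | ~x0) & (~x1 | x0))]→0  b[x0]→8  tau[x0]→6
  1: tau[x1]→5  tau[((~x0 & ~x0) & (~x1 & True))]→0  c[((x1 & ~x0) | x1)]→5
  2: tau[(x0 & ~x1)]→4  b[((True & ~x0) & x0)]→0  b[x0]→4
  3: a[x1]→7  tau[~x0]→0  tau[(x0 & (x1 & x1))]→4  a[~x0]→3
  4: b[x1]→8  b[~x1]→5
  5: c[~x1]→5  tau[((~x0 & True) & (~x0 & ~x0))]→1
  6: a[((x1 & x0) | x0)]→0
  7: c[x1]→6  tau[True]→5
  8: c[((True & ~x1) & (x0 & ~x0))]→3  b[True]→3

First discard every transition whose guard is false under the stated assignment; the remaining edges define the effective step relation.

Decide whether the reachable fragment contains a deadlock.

R = {0,3,6,8}
  0: b→8  tau→6  [2 out]
  3: ∅  [no exit]
  6: a→0  [1 out]
  8: b→3  [1 out]
trace reaching 3: b·b

Answer: DEADLOCK at state 3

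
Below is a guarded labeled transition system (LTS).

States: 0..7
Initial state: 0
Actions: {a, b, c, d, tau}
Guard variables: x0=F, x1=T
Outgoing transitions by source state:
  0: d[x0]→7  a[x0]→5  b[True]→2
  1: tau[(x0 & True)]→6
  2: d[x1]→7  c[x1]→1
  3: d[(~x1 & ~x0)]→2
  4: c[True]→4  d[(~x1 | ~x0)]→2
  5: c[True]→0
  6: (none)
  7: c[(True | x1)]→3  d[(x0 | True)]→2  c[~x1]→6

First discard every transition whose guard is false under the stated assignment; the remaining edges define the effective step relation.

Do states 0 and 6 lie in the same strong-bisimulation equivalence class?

Compute ~ classes (split until stable):
  round 0: {{0,1,2,3,4,5,6,7}}
  round 1: {{0},{1,3,6},{2,4,7},{5}}
  round 2: {{0},{1,3,6},{2,7},{4},{5}}
Fixed point at round 3; 5 class(es).
class of 0: {0}; class of 6: {1,3,6}

Answer: NOT BISIMILAR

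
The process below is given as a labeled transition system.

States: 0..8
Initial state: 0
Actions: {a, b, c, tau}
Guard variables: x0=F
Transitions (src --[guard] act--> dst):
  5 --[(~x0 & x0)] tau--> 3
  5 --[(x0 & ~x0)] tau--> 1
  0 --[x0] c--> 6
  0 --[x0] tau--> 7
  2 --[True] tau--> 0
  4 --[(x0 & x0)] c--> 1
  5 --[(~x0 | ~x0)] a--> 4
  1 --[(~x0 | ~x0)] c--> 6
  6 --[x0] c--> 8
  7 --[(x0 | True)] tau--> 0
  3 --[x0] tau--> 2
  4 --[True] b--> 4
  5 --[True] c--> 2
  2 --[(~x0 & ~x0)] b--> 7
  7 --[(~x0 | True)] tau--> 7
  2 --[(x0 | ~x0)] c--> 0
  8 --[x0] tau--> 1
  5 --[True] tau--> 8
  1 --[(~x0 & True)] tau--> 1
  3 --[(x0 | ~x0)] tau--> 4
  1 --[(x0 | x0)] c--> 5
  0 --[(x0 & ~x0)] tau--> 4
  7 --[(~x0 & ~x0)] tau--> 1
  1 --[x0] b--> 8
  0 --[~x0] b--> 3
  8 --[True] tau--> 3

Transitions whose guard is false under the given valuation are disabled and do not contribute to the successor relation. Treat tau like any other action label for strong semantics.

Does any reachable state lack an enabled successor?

R = {0,3,4}
  0: b→3  [1 exit(s)]
  3: tau→4  [1 exit(s)]
  4: b→4  [1 exit(s)]

Answer: DEADLOCK-FREE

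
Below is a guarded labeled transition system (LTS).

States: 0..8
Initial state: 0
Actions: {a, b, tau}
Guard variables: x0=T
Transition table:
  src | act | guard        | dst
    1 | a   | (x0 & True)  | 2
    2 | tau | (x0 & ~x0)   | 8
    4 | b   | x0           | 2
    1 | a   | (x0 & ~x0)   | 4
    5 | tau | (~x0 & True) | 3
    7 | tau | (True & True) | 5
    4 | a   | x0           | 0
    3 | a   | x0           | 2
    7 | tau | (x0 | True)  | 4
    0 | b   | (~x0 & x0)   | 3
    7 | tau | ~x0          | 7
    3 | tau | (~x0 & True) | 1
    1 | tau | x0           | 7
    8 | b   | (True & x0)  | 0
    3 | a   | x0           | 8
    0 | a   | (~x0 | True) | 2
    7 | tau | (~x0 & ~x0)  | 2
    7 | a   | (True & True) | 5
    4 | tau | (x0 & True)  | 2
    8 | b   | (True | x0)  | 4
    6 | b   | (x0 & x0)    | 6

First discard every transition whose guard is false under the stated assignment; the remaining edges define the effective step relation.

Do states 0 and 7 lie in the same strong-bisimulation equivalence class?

Bisimulation quotient by refinement:
  P[0] = {{0,1,2,3,4,5,6,7,8}}
  P[1] = {{0,3},{1,7},{2,5},{4},{6,8}}
  P[2] = {{0},{1},{2,5},{3},{4},{6},{7},{8}}
Fixed point at round 3; 8 class(es).
class of 0: {0}; class of 7: {7}

Answer: NOT BISIMILAR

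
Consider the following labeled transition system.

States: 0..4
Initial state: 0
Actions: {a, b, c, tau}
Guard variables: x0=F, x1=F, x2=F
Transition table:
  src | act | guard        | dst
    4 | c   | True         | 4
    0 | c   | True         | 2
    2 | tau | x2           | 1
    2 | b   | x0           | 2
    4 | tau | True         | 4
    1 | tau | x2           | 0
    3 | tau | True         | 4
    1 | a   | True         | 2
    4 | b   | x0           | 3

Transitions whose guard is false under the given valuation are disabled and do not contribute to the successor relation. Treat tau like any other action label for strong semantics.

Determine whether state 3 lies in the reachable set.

Answer: UNREACHABLE

Working:
5 transition(s) survive guard evaluation.
Layer 0: {0}
Layer 1: {2}  now seen {0,2}
Reach set: {0,2}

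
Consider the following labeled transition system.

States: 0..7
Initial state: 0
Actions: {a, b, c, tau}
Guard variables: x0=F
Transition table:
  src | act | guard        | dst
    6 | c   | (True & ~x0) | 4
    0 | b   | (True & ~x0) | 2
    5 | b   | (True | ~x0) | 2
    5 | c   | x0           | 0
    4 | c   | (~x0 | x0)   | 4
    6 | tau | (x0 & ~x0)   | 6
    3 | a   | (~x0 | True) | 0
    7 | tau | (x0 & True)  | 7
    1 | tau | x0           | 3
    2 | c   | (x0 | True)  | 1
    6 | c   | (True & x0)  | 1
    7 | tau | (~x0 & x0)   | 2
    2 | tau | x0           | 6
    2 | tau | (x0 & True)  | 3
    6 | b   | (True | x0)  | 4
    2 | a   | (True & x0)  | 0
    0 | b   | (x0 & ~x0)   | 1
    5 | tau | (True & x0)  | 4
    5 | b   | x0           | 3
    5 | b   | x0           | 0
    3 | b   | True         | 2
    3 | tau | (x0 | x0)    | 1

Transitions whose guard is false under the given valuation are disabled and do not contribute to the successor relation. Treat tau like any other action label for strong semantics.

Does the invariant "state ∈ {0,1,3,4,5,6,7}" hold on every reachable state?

Allowed set {0,1,3,4,5,6,7}
R = {0,1,2}
  0: ok
  1: ok
  2: outside
witness against invariant: b → 2

Answer: INVARIANT VIOLATED at state 2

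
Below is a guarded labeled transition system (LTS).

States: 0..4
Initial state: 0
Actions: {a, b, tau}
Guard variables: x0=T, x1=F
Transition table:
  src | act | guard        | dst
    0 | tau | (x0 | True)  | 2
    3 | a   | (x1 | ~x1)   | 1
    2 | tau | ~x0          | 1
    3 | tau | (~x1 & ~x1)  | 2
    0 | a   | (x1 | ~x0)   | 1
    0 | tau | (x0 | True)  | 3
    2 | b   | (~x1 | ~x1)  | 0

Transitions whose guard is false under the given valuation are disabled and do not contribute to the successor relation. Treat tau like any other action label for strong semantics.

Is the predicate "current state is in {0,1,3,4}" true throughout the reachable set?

Answer: INVARIANT VIOLATED at state 2

Analysis:
Inv-set: {0,1,3,4}
R = {0,1,2,3}
  0: ok
  1: ok
  2: VIOLATES
  3: ok
counterexample path to 2: tau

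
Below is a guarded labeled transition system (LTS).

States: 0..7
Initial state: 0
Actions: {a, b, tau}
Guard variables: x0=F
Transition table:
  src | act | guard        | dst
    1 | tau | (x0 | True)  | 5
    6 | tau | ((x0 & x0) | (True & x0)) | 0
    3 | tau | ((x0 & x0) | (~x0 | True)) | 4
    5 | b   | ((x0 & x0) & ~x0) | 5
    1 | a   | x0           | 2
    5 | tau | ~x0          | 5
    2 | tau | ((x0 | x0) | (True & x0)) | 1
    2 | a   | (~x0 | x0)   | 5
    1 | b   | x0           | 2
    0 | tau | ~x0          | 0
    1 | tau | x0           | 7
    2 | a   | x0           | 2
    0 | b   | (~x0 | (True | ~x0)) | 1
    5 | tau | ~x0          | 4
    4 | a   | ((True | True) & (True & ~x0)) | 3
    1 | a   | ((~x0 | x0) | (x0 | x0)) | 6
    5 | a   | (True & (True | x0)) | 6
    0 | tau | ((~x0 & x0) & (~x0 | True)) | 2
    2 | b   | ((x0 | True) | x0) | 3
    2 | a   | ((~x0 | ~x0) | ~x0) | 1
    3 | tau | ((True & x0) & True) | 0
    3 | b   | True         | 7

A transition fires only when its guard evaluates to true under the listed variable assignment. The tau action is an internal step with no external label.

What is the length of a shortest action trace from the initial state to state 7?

Breadth-first toward 7:
  Layer 0: {0}
  Layer 1: {1}
  Layer 2: {5,6}
  Layer 3: {4}
  Layer 4: {3}
  Layer 5: {7}
first hit 7 at d=5 via b·tau·tau·a·b

Answer: 5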